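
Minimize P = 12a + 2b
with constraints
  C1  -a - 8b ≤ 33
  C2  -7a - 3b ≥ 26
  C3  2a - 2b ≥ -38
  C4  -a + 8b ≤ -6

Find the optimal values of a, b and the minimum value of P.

Vertices and P = 12a + 2b:
  (-109/53, -205/53) → P = -1718/53
  (-27/2, -39/16) → P = -1335/8
  (-190/59, -68/59) → P = -2416/59

a = -27/2, b = -39/16, minimum P = -1335/8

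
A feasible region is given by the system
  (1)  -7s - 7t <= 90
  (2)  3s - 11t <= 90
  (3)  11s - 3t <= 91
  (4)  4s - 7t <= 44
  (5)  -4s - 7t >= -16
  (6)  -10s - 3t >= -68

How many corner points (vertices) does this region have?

The feasible vertices (each the meet of two boundaries and inside every other half-plane) are:
  (-46/11, -668/77)
  (-106/3, 472/21)
  (304/41, -84/41)
  (214/29, -56/29)

4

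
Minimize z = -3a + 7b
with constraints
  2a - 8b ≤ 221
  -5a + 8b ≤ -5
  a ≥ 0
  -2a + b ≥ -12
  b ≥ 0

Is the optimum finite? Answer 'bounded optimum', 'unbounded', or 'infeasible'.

bounded optimum

Extreme points and z = -3a + 7b:
  (91/11, 50/11) → z = 7
  (1, 0) → z = -3
  (6, 0) → z = -18
The feasible region has finitely many vertices and no improving ray; the minimum is -18 at (6, 0).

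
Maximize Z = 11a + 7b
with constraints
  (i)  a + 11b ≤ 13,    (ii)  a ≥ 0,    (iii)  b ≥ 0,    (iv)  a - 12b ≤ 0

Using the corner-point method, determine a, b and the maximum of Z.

Vertices and Z = 11a + 7b:
  (0, 13/11) → Z = 91/11
  (156/23, 13/23) → Z = 1807/23
  (0, 0) → Z = 0

a = 156/23, b = 13/23, maximum Z = 1807/23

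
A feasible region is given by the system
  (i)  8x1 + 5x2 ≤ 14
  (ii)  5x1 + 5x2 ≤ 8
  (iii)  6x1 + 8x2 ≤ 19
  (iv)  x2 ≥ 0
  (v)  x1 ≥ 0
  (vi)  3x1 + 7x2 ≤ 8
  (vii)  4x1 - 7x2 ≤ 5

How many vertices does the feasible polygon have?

5

Pairwise boundary intersections that survive every other constraint:
  (4/5, 4/5)
  (81/55, 7/55)
  (0, 0)
  (5/4, 0)
  (0, 8/7)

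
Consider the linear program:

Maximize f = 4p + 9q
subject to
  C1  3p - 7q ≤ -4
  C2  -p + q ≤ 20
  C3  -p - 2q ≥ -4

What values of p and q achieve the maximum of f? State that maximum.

Extreme points and f = 4p + 9q:
  (-34, -14) → f = -262
  (20/13, 16/13) → f = 224/13
  (-12, 8) → f = 24

The optimum lies where -p + q = 20 and -p - 2q = -4.
Solving simultaneously gives p = -12, q = 8.

p = -12, q = 8, maximum f = 24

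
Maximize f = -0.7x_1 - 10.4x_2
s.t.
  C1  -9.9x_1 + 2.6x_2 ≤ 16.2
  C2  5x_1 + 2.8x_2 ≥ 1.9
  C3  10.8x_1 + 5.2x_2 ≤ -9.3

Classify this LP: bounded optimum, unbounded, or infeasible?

infeasible

The boundaries -9.9x_1 + 2.6x_2 = 16.2 and 5x_1 + 2.8x_2 = 1.9 meet at (-2021/2036, 9981/4072), but that point violates 10.8x_1 + 5.2x_2 ≤ -9.3. Every candidate vertex is excluded by some other constraint, so the feasible region is empty.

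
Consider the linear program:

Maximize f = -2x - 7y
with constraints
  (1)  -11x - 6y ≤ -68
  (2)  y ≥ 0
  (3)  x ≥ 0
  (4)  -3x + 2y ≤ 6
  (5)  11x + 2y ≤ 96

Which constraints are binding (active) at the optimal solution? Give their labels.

(1) and (2)

Feasible corners and f = -2x - 7y:
  (68/11, 0) → f = -136/11
  (5/2, 27/4) → f = -209/4
  (96/11, 0) → f = -192/11
  (45/7, 177/14) → f = -1419/14

The maximum is at (68/11, 0). Substituting into each constraint, equality holds for (1) and (2); the remaining constraints have slack.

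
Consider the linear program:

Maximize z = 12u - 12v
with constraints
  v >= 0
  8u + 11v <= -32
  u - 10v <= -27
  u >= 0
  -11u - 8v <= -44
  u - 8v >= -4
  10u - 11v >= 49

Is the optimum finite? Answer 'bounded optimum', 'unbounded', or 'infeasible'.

infeasible

The boundaries u - 10v = -27 and u - 8v = -4 meet at (88, 23/2), but that point violates 8u + 11v ≤ -32. Every candidate vertex is excluded by some other constraint, so the feasible region is empty.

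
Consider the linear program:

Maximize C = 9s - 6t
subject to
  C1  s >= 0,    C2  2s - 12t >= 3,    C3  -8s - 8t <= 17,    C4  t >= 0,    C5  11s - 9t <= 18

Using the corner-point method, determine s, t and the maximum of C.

s = 63/38, t = 1/38, maximum C = 561/38

Corner points and C = 9s - 6t:
  (3/2, 0) → C = 27/2
  (63/38, 1/38) → C = 561/38
  (18/11, 0) → C = 162/11

The optimum lies where 2s - 12t = 3 and 11s - 9t = 18.
Solving simultaneously gives s = 63/38, t = 1/38.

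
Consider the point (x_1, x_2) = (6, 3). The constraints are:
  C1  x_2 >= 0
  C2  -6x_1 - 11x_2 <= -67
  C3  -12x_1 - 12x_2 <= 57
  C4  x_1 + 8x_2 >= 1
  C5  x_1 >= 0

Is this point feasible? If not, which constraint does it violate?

C1: 3 ≥ 0 ✓
C2: -69 ≤ -67 ✓
C3: -108 ≤ 57 ✓
C4: 30 ≥ 1 ✓
C5: 6 ≥ 0 ✓

feasible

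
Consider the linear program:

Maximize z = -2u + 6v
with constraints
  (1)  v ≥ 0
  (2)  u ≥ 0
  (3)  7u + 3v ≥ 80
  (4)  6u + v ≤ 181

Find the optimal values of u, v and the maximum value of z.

u = 0, v = 181, maximum z = 1086

Corner points and z = -2u + 6v:
  (80/7, 0) → z = -160/7
  (181/6, 0) → z = -181/3
  (0, 80/3) → z = 160
  (0, 181) → z = 1086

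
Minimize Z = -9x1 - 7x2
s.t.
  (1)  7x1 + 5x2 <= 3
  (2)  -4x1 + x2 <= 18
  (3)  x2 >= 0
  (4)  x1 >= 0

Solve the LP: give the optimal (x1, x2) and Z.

Vertices and Z = -9x1 - 7x2:
  (3/7, 0) → Z = -27/7
  (0, 3/5) → Z = -21/5
  (0, 0) → Z = 0

At the optimal vertex, 7x1 + 5x2 = 3 and x1 = 0.
Solving simultaneously gives x1 = 0, x2 = 3/5.

x1 = 0, x2 = 3/5, minimum Z = -21/5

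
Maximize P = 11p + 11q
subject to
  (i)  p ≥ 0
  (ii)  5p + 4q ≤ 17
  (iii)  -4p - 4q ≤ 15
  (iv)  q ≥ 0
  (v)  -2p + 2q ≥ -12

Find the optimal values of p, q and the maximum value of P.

p = 0, q = 17/4, maximum P = 187/4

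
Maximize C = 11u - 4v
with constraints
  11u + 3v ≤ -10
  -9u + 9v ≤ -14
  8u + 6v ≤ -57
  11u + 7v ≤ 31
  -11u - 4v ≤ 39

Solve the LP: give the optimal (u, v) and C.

u = 7, v = -29, maximum C = 193

Vertices and C = 11u - 4v:
  (37/14, -547/42) → C = 487/6
  (7, -29) → C = 193
  (-3/17, -315/34) → C = 597/17

The binding constraints are 11u + 3v = -10 and -11u - 4v = 39.
Solving simultaneously gives u = 7, v = -29.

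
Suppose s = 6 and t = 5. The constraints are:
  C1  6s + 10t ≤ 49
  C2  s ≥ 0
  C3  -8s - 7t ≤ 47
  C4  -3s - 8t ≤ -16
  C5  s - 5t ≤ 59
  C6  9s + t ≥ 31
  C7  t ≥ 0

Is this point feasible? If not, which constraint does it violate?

not feasible — violates C1

Constraint C1: 6s + 10t = 86, which is not ≤ 49. All other constraints are satisfied.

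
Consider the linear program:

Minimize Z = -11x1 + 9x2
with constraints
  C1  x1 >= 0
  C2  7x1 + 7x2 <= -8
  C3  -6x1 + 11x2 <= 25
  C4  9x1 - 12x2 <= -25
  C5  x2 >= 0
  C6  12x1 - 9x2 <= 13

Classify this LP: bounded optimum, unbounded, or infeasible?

The boundaries x1 = 0 and -6x1 + 11x2 = 25 meet at (0, 25/11), but that point violates 7x1 + 7x2 ≤ -8. Every candidate vertex is excluded by some other constraint, so the feasible region is empty.

infeasible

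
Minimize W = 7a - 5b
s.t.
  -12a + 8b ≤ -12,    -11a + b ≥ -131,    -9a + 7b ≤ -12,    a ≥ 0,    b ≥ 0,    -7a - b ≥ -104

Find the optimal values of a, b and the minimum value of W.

Corner points and W = 7a - 5b:
  (131/11, 0) → W = 917/11
  (235/18, 227/18) → W = 85/3
  (4/3, 0) → W = 28/3
  (370/29, 426/29) → W = 460/29

The binding constraints are -9a + 7b = -12 and b = 0.
Solving simultaneously gives a = 4/3, b = 0.

a = 4/3, b = 0, minimum W = 28/3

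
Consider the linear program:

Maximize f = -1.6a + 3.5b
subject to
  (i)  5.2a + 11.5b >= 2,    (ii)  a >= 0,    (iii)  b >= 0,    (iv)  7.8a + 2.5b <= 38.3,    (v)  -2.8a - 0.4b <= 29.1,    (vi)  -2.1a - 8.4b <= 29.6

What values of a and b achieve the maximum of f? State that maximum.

Feasible corners and f = -1.6a + 3.5b:
  (0, 4/23) → f = 14/23
  (5/13, 0) → f = -8/13
  (0, 383/25) → f = 2681/50
  (383/78, 0) → f = -1532/195

a = 0, b = 15.32, maximum f = 53.62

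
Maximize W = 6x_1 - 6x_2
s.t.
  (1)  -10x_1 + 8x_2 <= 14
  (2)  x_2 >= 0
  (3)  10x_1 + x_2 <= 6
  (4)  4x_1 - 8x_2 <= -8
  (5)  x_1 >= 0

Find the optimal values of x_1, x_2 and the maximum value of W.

Vertices and W = 6x_1 - 6x_2:
  (17/45, 20/9) → W = -166/15
  (0, 7/4) → W = -21/2
  (10/21, 26/21) → W = -32/7
  (0, 1) → W = -6

x_1 = 10/21, x_2 = 26/21, maximum W = -32/7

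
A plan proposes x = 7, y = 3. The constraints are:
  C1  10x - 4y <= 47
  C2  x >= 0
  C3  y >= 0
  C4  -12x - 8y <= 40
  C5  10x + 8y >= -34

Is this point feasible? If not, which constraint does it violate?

not feasible — violates C1

Constraint C1: 10x - 4y = 58, which is not ≤ 47. All other constraints are satisfied.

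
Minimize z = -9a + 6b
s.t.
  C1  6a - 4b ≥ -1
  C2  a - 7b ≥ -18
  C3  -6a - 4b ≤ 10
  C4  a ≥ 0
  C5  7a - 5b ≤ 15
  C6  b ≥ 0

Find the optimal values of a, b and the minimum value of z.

a = 195/44, b = 141/44, minimum z = -909/44

Extreme points and z = -9a + 6b:
  (65/38, 107/38) → z = 3/2
  (0, 1/4) → z = 3/2
  (195/44, 141/44) → z = -909/44
  (0, 0) → z = 0
  (15/7, 0) → z = -135/7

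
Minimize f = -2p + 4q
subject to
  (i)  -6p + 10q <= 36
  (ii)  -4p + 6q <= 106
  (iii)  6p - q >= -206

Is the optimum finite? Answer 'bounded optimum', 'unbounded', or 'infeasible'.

unbounded

From the feasible point (-1012/27, -170/9), moving in the direction (-1, -6) keeps every constraint satisfied while f decreases without bound.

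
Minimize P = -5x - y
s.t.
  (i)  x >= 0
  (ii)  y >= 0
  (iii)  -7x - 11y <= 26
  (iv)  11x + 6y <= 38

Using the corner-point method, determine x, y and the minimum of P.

x = 38/11, y = 0, minimum P = -190/11

Extreme points and P = -5x - y:
  (0, 0) → P = 0
  (0, 19/3) → P = -19/3
  (38/11, 0) → P = -190/11

The binding constraints are y = 0 and 11x + 6y = 38.
Solving simultaneously gives x = 38/11, y = 0.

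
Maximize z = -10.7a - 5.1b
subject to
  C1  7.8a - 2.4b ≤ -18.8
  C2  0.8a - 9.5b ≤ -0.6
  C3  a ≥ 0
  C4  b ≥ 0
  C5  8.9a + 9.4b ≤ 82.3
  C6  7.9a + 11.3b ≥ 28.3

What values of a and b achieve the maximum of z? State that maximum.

a = 0, b = 47/6, maximum z = -799/20

Feasible corners and z = -10.7a - 5.1b:
  (0, 47/6) → z = -799/20
  (520/2367, 40463/4734) → z = -2174893/47340
  (0, 823/94) → z = -41973/940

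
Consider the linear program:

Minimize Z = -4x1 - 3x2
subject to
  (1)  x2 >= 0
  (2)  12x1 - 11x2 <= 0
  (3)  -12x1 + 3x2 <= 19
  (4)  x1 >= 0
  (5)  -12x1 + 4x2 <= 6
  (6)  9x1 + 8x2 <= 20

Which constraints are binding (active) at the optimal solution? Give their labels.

Feasible corners and Z = -4x1 - 3x2:
  (0, 0) → Z = 0
  (44/39, 16/13) → Z = -320/39
  (0, 3/2) → Z = -9/2
  (8/33, 49/22) → Z = -505/66

The minimum is at (44/39, 16/13). Substituting into each constraint, equality holds for (2) and (6); the remaining constraints have slack.

(2) and (6)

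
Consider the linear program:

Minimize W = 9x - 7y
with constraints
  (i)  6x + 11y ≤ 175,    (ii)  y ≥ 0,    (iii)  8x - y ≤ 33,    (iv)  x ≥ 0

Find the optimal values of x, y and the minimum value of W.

At the optimal vertex, 6x + 11y = 175 and x = 0.
Solving simultaneously gives x = 0, y = 175/11.

x = 0, y = 175/11, minimum W = -1225/11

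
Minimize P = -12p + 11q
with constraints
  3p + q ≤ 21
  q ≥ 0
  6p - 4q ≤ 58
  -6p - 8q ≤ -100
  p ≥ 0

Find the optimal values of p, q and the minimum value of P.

Corner points and P = -12p + 11q:
  (34/9, 29/3) → P = 61
  (0, 21) → P = 231
  (0, 25/2) → P = 275/2

The optimum lies where 3p + q = 21 and -6p - 8q = -100.
Solving simultaneously gives p = 34/9, q = 29/3.

p = 34/9, q = 29/3, minimum P = 61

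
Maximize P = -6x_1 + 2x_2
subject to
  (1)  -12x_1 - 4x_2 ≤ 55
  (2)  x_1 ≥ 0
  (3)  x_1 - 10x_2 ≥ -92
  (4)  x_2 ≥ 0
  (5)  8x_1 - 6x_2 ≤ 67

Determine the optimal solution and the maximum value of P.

Corner points and P = -6x_1 + 2x_2:
  (0, 46/5) → P = 92/5
  (0, 0) → P = 0
  (611/37, 803/74) → P = -2863/37
  (67/8, 0) → P = -201/4

The binding constraints are x_1 = 0 and x_1 - 10x_2 = -92.
Solving simultaneously gives x_1 = 0, x_2 = 46/5.

x_1 = 0, x_2 = 46/5, maximum P = 92/5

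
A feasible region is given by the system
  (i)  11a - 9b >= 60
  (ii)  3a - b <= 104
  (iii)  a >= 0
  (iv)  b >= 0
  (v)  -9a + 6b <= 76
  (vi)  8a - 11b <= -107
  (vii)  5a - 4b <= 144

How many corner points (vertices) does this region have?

3

The feasible vertices (each the meet of two boundaries and inside every other half-plane) are:
  (219/4, 241/4)
  (1623/49, 1657/49)
  (1251/25, 1153/25)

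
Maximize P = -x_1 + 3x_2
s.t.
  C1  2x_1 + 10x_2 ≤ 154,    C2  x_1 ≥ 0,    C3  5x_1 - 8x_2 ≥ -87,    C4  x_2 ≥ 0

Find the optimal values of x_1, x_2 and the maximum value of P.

x_1 = 181/33, x_2 = 472/33, maximum P = 1235/33

Corner points and P = -x_1 + 3x_2:
  (181/33, 472/33) → P = 1235/33
  (77, 0) → P = -77
  (0, 87/8) → P = 261/8
  (0, 0) → P = 0

The optimum lies where 2x_1 + 10x_2 = 154 and 5x_1 - 8x_2 = -87.
Solving simultaneously gives x_1 = 181/33, x_2 = 472/33.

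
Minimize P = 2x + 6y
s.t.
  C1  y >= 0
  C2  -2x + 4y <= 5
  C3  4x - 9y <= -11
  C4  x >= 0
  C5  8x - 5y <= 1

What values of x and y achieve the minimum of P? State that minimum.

x = 0, y = 11/9, minimum P = 22/3

Extreme points and P = 2x + 6y:
  (0, 5/4) → P = 15/2
  (29/22, 21/11) → P = 155/11
  (0, 11/9) → P = 22/3
  (16/13, 23/13) → P = 170/13

At the optimal vertex, 4x - 9y = -11 and x = 0.
Solving simultaneously gives x = 0, y = 11/9.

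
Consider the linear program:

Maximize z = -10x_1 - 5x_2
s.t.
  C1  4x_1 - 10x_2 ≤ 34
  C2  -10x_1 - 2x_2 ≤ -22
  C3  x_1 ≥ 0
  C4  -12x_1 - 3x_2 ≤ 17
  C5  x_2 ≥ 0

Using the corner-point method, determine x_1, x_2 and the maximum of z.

Feasible corners and z = -10x_1 - 5x_2:
  (17/2, 0) → z = -85
  (0, 11) → z = -55
  (11/5, 0) → z = -22
The feasible region is unbounded (it extends along (0, 1), (5, 2)), but z strictly decreases along every unbounded feasible direction, so there is no improving ray and the maximum is attained at a vertex.

The optimum lies where -10x_1 - 2x_2 = -22 and x_2 = 0.
Solving simultaneously gives x_1 = 11/5, x_2 = 0.

x_1 = 11/5, x_2 = 0, maximum z = -22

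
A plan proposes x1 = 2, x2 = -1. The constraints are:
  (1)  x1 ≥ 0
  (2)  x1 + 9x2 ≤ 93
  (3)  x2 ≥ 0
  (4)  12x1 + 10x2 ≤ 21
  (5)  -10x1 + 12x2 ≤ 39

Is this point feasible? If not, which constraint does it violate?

Constraint (3): x2 = -1, which is not ≥ 0. All other constraints are satisfied.

not feasible — violates (3)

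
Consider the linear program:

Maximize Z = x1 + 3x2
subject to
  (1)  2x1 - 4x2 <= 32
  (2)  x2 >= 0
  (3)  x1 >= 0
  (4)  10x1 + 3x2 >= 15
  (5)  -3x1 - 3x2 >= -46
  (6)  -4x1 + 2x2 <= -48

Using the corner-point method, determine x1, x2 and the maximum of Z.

Feasible corners and Z = x1 + 3x2:
  (46/3, 0) → Z = 46/3
  (12, 0) → Z = 12
  (118/9, 20/9) → Z = 178/9

At the optimal vertex, -3x1 - 3x2 = -46 and -4x1 + 2x2 = -48.
Solving simultaneously gives x1 = 118/9, x2 = 20/9.

x1 = 118/9, x2 = 20/9, maximum Z = 178/9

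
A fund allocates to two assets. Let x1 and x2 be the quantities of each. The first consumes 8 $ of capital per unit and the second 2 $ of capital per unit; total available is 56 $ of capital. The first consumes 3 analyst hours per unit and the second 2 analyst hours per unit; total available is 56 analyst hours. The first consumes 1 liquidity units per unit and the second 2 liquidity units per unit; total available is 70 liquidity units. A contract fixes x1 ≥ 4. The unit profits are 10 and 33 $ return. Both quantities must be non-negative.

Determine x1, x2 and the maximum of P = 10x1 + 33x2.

Feasible corners and P = 10x1 + 33x2:
  (7, 0) → P = 70
  (4, 0) → P = 40
  (4, 12) → P = 436

x1 = 4, x2 = 12, maximum P = 436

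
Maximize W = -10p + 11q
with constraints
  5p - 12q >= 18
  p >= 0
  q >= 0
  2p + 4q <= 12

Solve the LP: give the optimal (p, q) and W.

Extreme points and W = -10p + 11q:
  (18/5, 0) → W = -36
  (54/11, 6/11) → W = -474/11
  (6, 0) → W = -60

The optimum lies where 5p - 12q = 18 and q = 0.
Solving simultaneously gives p = 18/5, q = 0.

p = 18/5, q = 0, maximum W = -36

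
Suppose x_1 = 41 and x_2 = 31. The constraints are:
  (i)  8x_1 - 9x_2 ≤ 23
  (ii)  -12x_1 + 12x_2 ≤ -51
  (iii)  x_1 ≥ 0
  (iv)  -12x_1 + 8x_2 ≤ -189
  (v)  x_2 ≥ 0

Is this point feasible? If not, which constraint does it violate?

Constraint (i): 8x_1 - 9x_2 = 49, which is not ≤ 23. All other constraints are satisfied.

not feasible — violates (i)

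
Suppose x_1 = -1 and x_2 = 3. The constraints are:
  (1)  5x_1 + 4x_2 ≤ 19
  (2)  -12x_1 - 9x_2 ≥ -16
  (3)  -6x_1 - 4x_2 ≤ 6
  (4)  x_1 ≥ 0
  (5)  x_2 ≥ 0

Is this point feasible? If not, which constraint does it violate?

not feasible — violates (4)

Constraint (4): x_1 = -1, which is not ≥ 0. All other constraints are satisfied.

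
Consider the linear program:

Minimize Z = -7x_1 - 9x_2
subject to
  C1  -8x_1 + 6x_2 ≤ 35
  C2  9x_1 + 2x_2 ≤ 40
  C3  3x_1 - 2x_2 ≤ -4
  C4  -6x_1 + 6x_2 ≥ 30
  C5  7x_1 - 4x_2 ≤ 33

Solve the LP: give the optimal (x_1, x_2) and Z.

Vertices and Z = -7x_1 - 9x_2:
  (17/7, 127/14) → Z = -1381/14
  (-5/2, 5/2) → Z = -5
  (30/11, 85/11) → Z = -975/11

The optimum lies where -8x_1 + 6x_2 = 35 and 9x_1 + 2x_2 = 40.
Solving simultaneously gives x_1 = 17/7, x_2 = 127/14.

x_1 = 17/7, x_2 = 127/14, minimum Z = -1381/14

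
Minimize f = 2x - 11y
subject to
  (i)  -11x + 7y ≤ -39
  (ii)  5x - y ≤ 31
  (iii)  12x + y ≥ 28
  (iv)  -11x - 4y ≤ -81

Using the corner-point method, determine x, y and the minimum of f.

x = 89/12, y = 73/12, minimum f = -625/12

The binding constraints are -11x + 7y = -39 and 5x - y = 31.
Solving simultaneously gives x = 89/12, y = 73/12.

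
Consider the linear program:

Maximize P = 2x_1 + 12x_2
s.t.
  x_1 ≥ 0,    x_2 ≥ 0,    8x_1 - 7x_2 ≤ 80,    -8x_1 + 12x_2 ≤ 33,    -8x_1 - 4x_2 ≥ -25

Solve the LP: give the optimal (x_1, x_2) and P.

Corner points and P = 2x_1 + 12x_2:
  (0, 0) → P = 0
  (0, 11/4) → P = 33
  (25/8, 0) → P = 25/4
  (21/16, 29/8) → P = 369/8

x_1 = 21/16, x_2 = 29/8, maximum P = 369/8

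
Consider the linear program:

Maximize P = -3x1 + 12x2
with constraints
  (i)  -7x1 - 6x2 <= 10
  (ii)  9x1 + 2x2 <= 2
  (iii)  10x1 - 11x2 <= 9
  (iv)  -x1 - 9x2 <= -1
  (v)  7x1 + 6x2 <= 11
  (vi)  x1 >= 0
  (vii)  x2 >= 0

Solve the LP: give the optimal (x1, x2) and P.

x1 = 0, x2 = 1, maximum P = 12

Extreme points and P = -3x1 + 12x2:
  (16/79, 7/79) → P = 36/79
  (0, 1) → P = 12
  (0, 1/9) → P = 4/3

At the optimal vertex, 9x1 + 2x2 = 2 and x1 = 0.
Solving simultaneously gives x1 = 0, x2 = 1.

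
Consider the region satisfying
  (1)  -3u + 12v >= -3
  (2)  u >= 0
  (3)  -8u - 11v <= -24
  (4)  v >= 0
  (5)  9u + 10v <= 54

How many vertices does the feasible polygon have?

The feasible vertices (each the meet of two boundaries and inside every other half-plane) are:
  (107/43, 16/43)
  (113/23, 45/46)
  (0, 24/11)
  (0, 27/5)

4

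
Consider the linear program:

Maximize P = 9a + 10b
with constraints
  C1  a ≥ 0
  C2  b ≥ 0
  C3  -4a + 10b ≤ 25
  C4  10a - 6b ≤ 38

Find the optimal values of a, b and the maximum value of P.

Corner points and P = 9a + 10b:
  (0, 0) → P = 0
  (0, 5/2) → P = 25
  (19/5, 0) → P = 171/5
  (265/38, 201/38) → P = 4395/38

a = 265/38, b = 201/38, maximum P = 4395/38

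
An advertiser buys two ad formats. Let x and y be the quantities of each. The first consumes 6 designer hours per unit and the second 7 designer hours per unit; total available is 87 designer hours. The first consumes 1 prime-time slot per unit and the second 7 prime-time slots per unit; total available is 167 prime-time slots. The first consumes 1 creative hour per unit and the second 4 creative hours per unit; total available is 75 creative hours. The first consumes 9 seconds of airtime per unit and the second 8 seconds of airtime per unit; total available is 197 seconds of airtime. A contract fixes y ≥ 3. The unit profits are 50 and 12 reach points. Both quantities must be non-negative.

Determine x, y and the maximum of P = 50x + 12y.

x = 11, y = 3, maximum P = 586

Extreme points and P = 50x + 12y:
  (0, 87/7) → P = 1044/7
  (0, 3) → P = 36
  (11, 3) → P = 586

At the optimal vertex, 6x + 7y = 87 and y = 3.
Solving simultaneously gives x = 11, y = 3.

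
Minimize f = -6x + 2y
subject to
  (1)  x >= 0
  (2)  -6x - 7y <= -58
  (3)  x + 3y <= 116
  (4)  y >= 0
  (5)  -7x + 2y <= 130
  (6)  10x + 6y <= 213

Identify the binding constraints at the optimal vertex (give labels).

Feasible corners and f = -6x + 2y:
  (0, 58/7) → f = 116/7
  (0, 71/2) → f = 71
  (29/3, 0) → f = -58
  (213/10, 0) → f = -639/5

The minimum is at (213/10, 0). Substituting into each constraint, equality holds for (4) and (6); the remaining constraints have slack.

(4) and (6)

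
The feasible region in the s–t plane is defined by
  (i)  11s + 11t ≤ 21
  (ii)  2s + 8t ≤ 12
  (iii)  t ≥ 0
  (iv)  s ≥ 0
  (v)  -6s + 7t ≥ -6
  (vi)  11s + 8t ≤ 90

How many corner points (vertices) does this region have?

5

Of the 15 pairwise boundary intersections, those satisfying every inequality are:
  (6/11, 15/11)
  (213/143, 60/143)
  (0, 3/2)
  (0, 0)
  (1, 0)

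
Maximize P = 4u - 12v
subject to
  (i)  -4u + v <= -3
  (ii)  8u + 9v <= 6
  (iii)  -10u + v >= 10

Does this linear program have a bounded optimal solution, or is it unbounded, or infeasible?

From the feasible point (-13/6, -35/3), moving in the direction (-1, -10) keeps every constraint satisfied while P increases without bound.

unbounded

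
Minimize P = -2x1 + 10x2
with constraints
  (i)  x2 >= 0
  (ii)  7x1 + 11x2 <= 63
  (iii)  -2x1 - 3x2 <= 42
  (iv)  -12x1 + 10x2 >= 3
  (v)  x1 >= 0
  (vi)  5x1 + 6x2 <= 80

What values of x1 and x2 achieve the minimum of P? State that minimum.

Vertices and P = -2x1 + 10x2:
  (597/202, 777/202) → P = 3288/101
  (0, 63/11) → P = 630/11
  (0, 3/10) → P = 3

The optimum lies where -12x1 + 10x2 = 3 and x1 = 0.
Solving simultaneously gives x1 = 0, x2 = 3/10.

x1 = 0, x2 = 3/10, minimum P = 3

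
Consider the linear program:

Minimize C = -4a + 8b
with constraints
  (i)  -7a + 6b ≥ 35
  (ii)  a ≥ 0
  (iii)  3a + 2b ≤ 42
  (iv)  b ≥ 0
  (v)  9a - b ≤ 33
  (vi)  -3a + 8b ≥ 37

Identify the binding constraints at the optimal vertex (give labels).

Feasible corners and C = -4a + 8b:
  (0, 35/6) → C = 140/3
  (233/47, 546/47) → C = 3436/47
  (0, 21) → C = 168
  (36/7, 93/7) → C = 600/7

The minimum is at (0, 35/6). Substituting into each constraint, equality holds for (i) and (ii); the remaining constraints have slack.

(i) and (ii)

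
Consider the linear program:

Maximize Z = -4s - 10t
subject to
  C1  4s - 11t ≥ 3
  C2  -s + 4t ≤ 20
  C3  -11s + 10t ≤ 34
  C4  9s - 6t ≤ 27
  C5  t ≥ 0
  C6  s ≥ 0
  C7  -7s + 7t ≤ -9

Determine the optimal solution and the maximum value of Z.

Corner points and Z = -4s - 10t:
  (93/25, 27/25) → Z = -642/25
  (78/49, 15/49) → Z = -66/7
  (3, 0) → Z = -12
  (9/7, 0) → Z = -36/7

The optimum lies where t = 0 and -7s + 7t = -9.
Solving simultaneously gives s = 9/7, t = 0.

s = 9/7, t = 0, maximum Z = -36/7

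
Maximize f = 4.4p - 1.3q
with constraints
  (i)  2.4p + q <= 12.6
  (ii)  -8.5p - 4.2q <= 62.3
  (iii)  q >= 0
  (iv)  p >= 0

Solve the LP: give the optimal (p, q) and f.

p = 5.25, q = 0, maximum f = 23.1

Corner points and f = 4.4p - 1.3q:
  (5.25, 0) → f = 23.1
  (0, 12.6) → f = -16.38
  (0, 0) → f = 0

The optimum lies where 2.4p + q = 12.6 and q = 0.
Solving simultaneously gives p = 5.25, q = 0.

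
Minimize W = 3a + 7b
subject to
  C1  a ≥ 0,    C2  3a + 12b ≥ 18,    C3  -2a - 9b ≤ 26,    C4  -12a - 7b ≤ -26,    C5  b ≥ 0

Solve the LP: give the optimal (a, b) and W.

Extreme points and W = 3a + 7b:
  (0, 26/7) → W = 26
  (62/41, 46/41) → W = 508/41
  (6, 0) → W = 18
The feasible region is unbounded (it extends along (0, 1), (1, 0)), but W strictly increases along every unbounded feasible direction, so there is no improving ray and the minimum is attained at a vertex.

The optimum lies where 3a + 12b = 18 and -12a - 7b = -26.
Solving simultaneously gives a = 62/41, b = 46/41.

a = 62/41, b = 46/41, minimum W = 508/41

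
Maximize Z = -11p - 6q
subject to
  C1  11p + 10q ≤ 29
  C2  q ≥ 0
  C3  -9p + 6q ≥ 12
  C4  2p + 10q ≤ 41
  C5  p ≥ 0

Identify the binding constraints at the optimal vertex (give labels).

C3 and C5

Feasible corners and Z = -11p - 6q:
  (9/26, 131/52) → Z = -246/13
  (0, 29/10) → Z = -87/5
  (0, 2) → Z = -12

The maximum is at (0, 2). Substituting into each constraint, equality holds for C3 and C5; the remaining constraints have slack.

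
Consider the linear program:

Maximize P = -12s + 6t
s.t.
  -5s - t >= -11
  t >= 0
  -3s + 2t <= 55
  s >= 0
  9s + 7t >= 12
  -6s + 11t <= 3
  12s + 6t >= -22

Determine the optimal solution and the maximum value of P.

s = 37/47, t = 33/47, maximum P = -246/47

Feasible corners and P = -12s + 6t:
  (11/5, 0) → P = -132/5
  (118/61, 81/61) → P = -930/61
  (4/3, 0) → P = -16
  (37/47, 33/47) → P = -246/47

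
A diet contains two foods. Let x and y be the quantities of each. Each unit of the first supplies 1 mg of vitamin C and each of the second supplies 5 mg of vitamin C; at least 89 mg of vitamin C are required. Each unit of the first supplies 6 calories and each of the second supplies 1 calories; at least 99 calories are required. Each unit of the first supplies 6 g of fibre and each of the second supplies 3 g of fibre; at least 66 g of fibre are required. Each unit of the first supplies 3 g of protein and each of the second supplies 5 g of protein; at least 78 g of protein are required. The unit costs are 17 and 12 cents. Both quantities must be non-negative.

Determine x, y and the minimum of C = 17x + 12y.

Extreme points and C = 17x + 12y:
  (0, 99) → C = 1188
  (89, 0) → C = 1513
  (14, 15) → C = 418
The feasible region is unbounded (it extends along (0, 1), (1, 0)), but C strictly increases along every unbounded feasible direction, so there is no improving ray and the minimum is attained at a vertex.

x = 14, y = 15, minimum C = 418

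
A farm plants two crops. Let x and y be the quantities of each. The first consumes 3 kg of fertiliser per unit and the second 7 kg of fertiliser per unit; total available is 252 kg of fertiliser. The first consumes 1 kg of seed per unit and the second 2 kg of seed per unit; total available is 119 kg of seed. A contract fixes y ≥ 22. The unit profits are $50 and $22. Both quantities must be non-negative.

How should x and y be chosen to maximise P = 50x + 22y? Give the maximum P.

Extreme points and P = 50x + 22y:
  (0, 36) → P = 792
  (0, 22) → P = 484
  (98/3, 22) → P = 6352/3

The binding constraints are 3x + 7y = 252 and y = 22.
Solving simultaneously gives x = 98/3, y = 22.

x = 98/3, y = 22, maximum P = 6352/3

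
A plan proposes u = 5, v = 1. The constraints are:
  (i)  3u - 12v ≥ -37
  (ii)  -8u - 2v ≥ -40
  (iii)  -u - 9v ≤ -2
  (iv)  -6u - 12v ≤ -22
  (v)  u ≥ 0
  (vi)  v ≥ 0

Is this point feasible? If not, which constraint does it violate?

not feasible — violates (ii)

Constraint (ii): -8u - 2v = -42, which is not ≥ -40. All other constraints are satisfied.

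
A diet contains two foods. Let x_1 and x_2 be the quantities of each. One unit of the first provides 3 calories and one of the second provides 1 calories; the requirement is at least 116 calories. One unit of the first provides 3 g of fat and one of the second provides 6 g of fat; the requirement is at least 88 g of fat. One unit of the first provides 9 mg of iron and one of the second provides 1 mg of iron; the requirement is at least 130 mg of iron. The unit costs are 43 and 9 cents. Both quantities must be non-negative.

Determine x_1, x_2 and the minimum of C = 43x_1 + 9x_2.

x_1 = 7/3, x_2 = 109, minimum C = 3244/3

The feasible region is unbounded (it extends along (0, 1), (1, 0)), but C strictly increases along every unbounded feasible direction, so there is no improving ray and the minimum is attained at a vertex.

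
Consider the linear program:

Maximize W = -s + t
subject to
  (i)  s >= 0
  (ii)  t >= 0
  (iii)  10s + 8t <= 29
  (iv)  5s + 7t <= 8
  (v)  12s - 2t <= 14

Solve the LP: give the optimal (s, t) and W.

s = 0, t = 8/7, maximum W = 8/7

Corner points and W = -s + t:
  (0, 0) → W = 0
  (0, 8/7) → W = 8/7
  (7/6, 0) → W = -7/6
  (57/47, 13/47) → W = -44/47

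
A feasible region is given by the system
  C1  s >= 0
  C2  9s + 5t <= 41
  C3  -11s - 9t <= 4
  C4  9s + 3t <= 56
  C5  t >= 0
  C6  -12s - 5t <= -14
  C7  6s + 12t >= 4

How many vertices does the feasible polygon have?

4

Intersecting each pair of boundary lines and keeping only the points that satisfy every inequality leaves:
  (0, 41/5)
  (0, 14/5)
  (41/9, 0)
  (7/6, 0)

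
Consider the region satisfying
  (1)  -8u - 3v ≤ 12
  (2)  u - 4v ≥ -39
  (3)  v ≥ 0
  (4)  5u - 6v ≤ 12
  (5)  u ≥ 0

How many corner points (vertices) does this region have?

4

Pairwise boundary intersections that survive every other constraint:
  (141/7, 207/14)
  (0, 39/4)
  (12/5, 0)
  (0, 0)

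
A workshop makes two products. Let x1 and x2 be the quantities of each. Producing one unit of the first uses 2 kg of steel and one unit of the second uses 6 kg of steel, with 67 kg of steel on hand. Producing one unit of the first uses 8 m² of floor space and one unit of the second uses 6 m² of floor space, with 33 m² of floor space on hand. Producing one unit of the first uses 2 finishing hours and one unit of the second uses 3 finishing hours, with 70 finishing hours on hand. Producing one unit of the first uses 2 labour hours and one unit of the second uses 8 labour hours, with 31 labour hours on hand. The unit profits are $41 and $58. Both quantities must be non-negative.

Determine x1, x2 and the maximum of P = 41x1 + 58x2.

Feasible corners and P = 41x1 + 58x2:
  (0, 0) → P = 0
  (0, 31/8) → P = 899/4
  (33/8, 0) → P = 1353/8
  (3/2, 7/2) → P = 529/2

At the optimal vertex, 8x1 + 6x2 = 33 and 2x1 + 8x2 = 31.
Solving simultaneously gives x1 = 3/2, x2 = 7/2.

x1 = 3/2, x2 = 7/2, maximum P = 529/2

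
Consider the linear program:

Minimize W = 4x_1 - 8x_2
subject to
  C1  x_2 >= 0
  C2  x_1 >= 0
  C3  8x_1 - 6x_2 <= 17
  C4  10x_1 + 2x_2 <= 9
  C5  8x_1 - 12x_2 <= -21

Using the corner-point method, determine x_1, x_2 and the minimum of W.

x_1 = 0, x_2 = 9/2, minimum W = -36

Corner points and W = 4x_1 - 8x_2:
  (0, 9/2) → W = -36
  (0, 7/4) → W = -14
  (33/68, 141/68) → W = -249/17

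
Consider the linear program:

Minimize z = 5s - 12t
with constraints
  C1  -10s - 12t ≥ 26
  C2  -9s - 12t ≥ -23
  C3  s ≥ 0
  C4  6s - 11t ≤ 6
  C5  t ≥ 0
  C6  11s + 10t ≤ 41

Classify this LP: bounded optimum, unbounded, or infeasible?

infeasible

The boundaries -10s - 12t = 26 and -9s - 12t = -23 meet at (-49, 116/3), but that point violates s ≥ 0. Every candidate vertex is excluded by some other constraint, so the feasible region is empty.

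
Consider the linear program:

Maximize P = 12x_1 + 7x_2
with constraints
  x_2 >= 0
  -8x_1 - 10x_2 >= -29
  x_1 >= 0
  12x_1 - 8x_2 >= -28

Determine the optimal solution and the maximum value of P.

Vertices and P = 12x_1 + 7x_2:
  (29/8, 0) → P = 87/2
  (0, 0) → P = 0
  (0, 29/10) → P = 203/10

The optimum lies where x_2 = 0 and -8x_1 - 10x_2 = -29.
Solving simultaneously gives x_1 = 29/8, x_2 = 0.

x_1 = 29/8, x_2 = 0, maximum P = 87/2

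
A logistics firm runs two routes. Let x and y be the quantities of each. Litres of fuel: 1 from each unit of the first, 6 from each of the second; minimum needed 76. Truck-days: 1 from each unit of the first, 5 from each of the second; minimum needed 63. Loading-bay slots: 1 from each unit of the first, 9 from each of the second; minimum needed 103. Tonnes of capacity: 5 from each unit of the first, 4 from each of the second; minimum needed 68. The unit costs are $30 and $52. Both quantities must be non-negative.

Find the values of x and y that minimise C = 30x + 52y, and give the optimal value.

Corner points and C = 30x + 52y:
  (0, 17) → C = 884
  (103, 0) → C = 3090
  (22, 9) → C = 1128
  (4, 12) → C = 744
The feasible region is unbounded (it extends along (0, 1), (1, 0)), but C strictly increases along every unbounded feasible direction, so there is no improving ray and the minimum is attained at a vertex.

The optimum lies where x + 6y = 76 and 5x + 4y = 68.
Solving simultaneously gives x = 4, y = 12.

x = 4, y = 12, minimum C = 744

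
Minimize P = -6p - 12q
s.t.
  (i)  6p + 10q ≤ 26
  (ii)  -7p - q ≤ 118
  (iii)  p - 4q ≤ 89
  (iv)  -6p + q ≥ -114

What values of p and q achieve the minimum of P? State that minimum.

p = -603/32, q = 445/32, minimum P = -861/16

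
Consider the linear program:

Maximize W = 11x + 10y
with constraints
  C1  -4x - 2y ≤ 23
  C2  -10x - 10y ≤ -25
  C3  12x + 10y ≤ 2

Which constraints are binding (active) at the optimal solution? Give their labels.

Feasible corners and W = 11x + 10y:
  (-14, 33/2) → W = 11
  (-117/8, 71/4) → W = 133/8
  (-23/2, 14) → W = 27/2

The maximum is at (-117/8, 71/4). Substituting into each constraint, equality holds for C1 and C3; the remaining constraints have slack.

C1 and C3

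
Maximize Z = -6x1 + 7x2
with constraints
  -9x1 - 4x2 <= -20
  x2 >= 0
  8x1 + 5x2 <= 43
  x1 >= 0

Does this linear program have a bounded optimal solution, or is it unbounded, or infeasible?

Corner points and Z = -6x1 + 7x2:
  (20/9, 0) → Z = -40/3
  (0, 5) → Z = 35
  (43/8, 0) → Z = -129/4
  (0, 43/5) → Z = 301/5
The feasible region has finitely many vertices and no improving ray; the maximum is 301/5 at (0, 43/5).

bounded optimum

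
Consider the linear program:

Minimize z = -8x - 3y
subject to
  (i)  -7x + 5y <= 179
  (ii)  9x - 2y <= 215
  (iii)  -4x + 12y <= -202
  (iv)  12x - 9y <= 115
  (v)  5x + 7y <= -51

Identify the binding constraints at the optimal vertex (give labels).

Vertices and z = -8x - 3y:
  (-1579/32, -1065/32) → z = 15827/32
  (-2186/3, -2953/3) → z = 26347/3
  (-73/18, -491/27) → z = 87

The minimum is at (-73/18, -491/27). Substituting into each constraint, equality holds for (iii) and (iv); the remaining constraints have slack.

(iii) and (iv)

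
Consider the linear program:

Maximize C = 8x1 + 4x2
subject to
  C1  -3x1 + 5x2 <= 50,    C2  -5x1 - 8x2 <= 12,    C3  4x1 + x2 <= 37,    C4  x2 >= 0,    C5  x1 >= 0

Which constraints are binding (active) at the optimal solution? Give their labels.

Extreme points and C = 8x1 + 4x2:
  (135/23, 311/23) → C = 2324/23
  (0, 10) → C = 40
  (37/4, 0) → C = 74
  (0, 0) → C = 0

The maximum is at (135/23, 311/23). Substituting into each constraint, equality holds for C1 and C3; the remaining constraints have slack.

C1 and C3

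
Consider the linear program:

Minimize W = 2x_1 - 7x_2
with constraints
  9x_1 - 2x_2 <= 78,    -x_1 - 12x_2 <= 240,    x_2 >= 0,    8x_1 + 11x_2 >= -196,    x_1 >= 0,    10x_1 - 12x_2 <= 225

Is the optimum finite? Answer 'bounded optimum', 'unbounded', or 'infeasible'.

unbounded

From the feasible point (26/3, 0), moving in the direction (0, 1) keeps every constraint satisfied while W decreases without bound.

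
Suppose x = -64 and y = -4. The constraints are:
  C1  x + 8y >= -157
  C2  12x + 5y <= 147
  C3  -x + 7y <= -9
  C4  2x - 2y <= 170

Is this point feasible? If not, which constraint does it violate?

Constraint C3: -x + 7y = 36, which is not ≤ -9. All other constraints are satisfied.

not feasible — violates C3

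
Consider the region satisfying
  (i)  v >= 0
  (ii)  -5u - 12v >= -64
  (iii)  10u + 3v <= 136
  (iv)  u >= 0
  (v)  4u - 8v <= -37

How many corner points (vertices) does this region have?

Pairwise boundary intersections that survive every other constraint:
  (0, 16/3)
  (17/22, 441/88)
  (0, 37/8)

3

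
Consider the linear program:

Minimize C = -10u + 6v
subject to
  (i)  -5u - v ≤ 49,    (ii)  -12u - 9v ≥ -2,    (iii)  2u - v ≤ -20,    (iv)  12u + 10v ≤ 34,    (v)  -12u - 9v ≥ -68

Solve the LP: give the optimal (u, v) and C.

u = -69/7, v = 2/7, minimum C = 702/7

Extreme points and C = -10u + 6v:
  (-443/33, 598/33) → C = 8018/33
  (-69/7, 2/7) → C = 702/7
  (-89/15, 122/15) → C = 1622/15

The optimum lies where -5u - v = 49 and 2u - v = -20.
Solving simultaneously gives u = -69/7, v = 2/7.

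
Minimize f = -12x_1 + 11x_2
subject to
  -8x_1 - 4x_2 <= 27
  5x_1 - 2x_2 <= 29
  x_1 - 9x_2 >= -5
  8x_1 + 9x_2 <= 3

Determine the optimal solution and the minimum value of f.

x_1 = 31/18, x_2 = -367/36, minimum f = -4781/36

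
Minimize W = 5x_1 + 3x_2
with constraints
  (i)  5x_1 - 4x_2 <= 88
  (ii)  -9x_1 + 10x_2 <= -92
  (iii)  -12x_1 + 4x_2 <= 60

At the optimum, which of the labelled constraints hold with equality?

(i) and (iii)

Feasible corners and W = 5x_1 + 3x_2:
  (256/7, 166/7) → W = 254
  (-148/7, -339/7) → W = -251
  (-242/21, -137/7) → W = -349/3

The minimum is at (-148/7, -339/7). Substituting into each constraint, equality holds for (i) and (iii); the remaining constraints have slack.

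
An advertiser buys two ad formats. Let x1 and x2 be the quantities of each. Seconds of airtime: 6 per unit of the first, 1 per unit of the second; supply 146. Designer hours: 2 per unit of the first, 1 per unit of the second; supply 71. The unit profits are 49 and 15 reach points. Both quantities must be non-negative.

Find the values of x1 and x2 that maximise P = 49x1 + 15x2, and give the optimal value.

x1 = 75/4, x2 = 67/2, maximum P = 5685/4

Feasible corners and P = 49x1 + 15x2:
  (0, 0) → P = 0
  (0, 71) → P = 1065
  (73/3, 0) → P = 3577/3
  (75/4, 67/2) → P = 5685/4

At the optimal vertex, 6x1 + x2 = 146 and 2x1 + x2 = 71.
Solving simultaneously gives x1 = 75/4, x2 = 67/2.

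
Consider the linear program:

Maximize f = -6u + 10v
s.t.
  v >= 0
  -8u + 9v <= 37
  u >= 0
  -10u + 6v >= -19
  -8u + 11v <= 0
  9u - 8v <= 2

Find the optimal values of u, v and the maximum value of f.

The optimum lies where -8u + 11v = 0 and 9u - 8v = 2.
Solving simultaneously gives u = 22/35, v = 16/35.

u = 22/35, v = 16/35, maximum f = 4/5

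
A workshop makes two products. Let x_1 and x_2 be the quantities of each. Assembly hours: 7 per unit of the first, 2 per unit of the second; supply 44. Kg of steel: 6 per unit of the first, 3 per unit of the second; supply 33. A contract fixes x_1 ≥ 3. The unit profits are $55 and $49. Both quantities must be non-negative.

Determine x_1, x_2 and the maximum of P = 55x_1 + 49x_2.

At the optimal vertex, 6x_1 + 3x_2 = 33 and x_1 = 3.
Solving simultaneously gives x_1 = 3, x_2 = 5.

x_1 = 3, x_2 = 5, maximum P = 410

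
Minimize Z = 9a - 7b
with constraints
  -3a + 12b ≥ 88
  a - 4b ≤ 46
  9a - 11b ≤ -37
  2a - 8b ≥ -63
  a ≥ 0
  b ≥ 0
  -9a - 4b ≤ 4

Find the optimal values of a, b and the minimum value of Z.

The binding constraints are 2a - 8b = -63 and a = 0.
Solving simultaneously gives a = 0, b = 63/8.

a = 0, b = 63/8, minimum Z = -441/8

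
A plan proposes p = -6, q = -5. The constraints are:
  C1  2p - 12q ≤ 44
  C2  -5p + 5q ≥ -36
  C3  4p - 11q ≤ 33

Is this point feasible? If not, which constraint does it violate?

Constraint C1: 2p - 12q = 48, which is not ≤ 44. All other constraints are satisfied.

not feasible — violates C1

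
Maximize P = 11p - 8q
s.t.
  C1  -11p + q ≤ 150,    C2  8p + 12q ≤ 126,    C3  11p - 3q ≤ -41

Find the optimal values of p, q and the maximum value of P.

The binding constraints are -11p + q = 150 and 11p - 3q = -41.
Solving simultaneously gives p = -409/22, q = -109/2.

p = -409/22, q = -109/2, maximum P = 463/2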